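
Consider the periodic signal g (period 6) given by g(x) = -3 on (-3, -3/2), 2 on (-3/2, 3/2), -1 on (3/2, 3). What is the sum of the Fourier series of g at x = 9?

-2

x = 9 differs from x = -3 by 2 full period(s), and the series is 6-periodic.
At x = -3 the one-sided limits are g(-3^-) = -1 and g(-3^+) = -3.
By Dirichlet's theorem the series converges to their average, [(-1) + (-3)]/2 = -2.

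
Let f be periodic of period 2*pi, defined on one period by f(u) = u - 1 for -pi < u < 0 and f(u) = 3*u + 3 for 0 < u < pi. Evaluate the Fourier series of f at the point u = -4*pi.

u = -4*pi differs from u = 0 by -2 full period(s), and the series is 2*pi-periodic.
At u = 0 the one-sided limits are f(0^-) = -1 and f(0^+) = 3.
By Dirichlet's theorem the series converges to their average, [(-1) + (3)]/2 = 1.

1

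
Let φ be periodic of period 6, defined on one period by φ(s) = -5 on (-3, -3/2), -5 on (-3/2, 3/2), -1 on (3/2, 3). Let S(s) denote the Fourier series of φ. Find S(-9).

-3

s = -9 differs from s = 3 by -2 full period(s), and the series is 6-periodic.
At s = 3 the one-sided limits are φ(3^-) = -1 and φ(3^+) = -5.
By Dirichlet's theorem the series converges to their average, [(-1) + (-5)]/2 = -3.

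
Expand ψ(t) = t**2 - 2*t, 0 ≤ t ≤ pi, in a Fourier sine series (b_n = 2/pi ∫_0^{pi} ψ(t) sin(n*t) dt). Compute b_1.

b_1 = 2/pi ∫_0^{pi} (t**2 - 2*t) sin(t) dt.
Integrating by parts twice (tabular method), an antiderivative of (t**2 - 2*t) sin(t) is -t**2*cos(t) + 2*t*sin(t) + 2*t*cos(t) - 2*sin(t) + 2*cos(t); evaluating from 0 to pi: ∫_{0}^{pi} (t**2 - 2*t) sin(t) dt = (-2*pi - 2 + pi**2) - (2) = -2*pi - 4 + pi**2.
Hence b_1 = (2/pi)·(-2*pi - 4 + pi**2) = -4 - 8/pi + 2*pi.

-4 - 8/pi + 2*pi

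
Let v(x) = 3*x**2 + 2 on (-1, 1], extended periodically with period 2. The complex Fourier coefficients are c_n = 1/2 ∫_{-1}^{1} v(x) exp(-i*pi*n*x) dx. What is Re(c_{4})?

Since v is real-valued, Re(c_{4}) = 1/2 ∫_{-1}^{1} v(x) cos(4*pi*x) dx = a_{4}/2.
v is even and cos(4*pi*x) is even, so the integrand is even: ∫_{-1}^{1} v(x) cos(4*pi*x) dx = 2∫_0^{1} v(x) cos(4*pi*x) dx.
Integrating by parts twice (tabular method), an antiderivative of (3*x**2 + 2) cos(4*pi*x) is 3*x**2*sin(4*pi*x)/(4*pi) + 3*x*cos(4*pi*x)/(8*pi**2) - 3*sin(4*pi*x)/(32*pi**3) + sin(4*pi*x)/(2*pi); evaluating from 0 to 1: ∫_{0}^{1} (3*x**2 + 2) cos(4*pi*x) dx = (3/(8*pi**2)) - (0) = 3/(8*pi**2).
So ∫_{-1}^{1} v(x) cos(4*pi*x) dx = 3/(4*pi**2).
Hence Re(c_{4}) = (1/2)·(3/(4*pi**2)) = 3/(8*pi**2).

3/(8*pi**2)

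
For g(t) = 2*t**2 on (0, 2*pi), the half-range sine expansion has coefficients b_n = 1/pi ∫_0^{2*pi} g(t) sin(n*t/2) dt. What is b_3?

b_3 = 1/pi ∫_0^{2*pi} (2*t**2) sin(3*t/2) dt.
Integrating by parts twice (tabular method), an antiderivative of (2*t**2) sin(3*t/2) is -4*t**2*cos(3*t/2)/3 + 16*t*sin(3*t/2)/9 + 32*cos(3*t/2)/27; evaluating from 0 to 2*pi: ∫_{0}^{2*pi} (2*t**2) sin(3*t/2) dt = (-32/27 + 16*pi**2/3) - (32/27) = -64/27 + 16*pi**2/3.
Hence b_3 = (1/pi)·(-64/27 + 16*pi**2/3) = 16*(-4 + 9*pi**2)/(27*pi).

16*(-4 + 9*pi**2)/(27*pi)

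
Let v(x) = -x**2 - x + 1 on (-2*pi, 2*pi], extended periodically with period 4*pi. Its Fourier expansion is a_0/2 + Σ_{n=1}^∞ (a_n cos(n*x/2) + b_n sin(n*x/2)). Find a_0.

2 - 8*pi**2/3

a_0 = (1/(2*pi)) ∫_{-2*pi}^{2*pi} v(x) dx = (1/(2*pi)) · (-16*pi**3/3 + 4*pi) = 2 - 8*pi**2/3.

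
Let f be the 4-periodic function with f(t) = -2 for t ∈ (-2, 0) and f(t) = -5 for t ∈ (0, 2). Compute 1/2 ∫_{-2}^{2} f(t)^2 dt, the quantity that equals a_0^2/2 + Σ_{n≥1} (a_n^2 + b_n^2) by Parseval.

29

1/2 ∫_{-2}^{2} f(t)^2 dt = 1/2 · (58) = 29.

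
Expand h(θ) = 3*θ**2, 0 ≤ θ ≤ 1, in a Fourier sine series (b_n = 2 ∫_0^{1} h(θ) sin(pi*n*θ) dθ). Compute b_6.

-1/pi

b_6 = 2 ∫_0^{1} (3*θ**2) sin(6*pi*θ) dθ.
Integrating by parts twice (tabular method), an antiderivative of (3*θ**2) sin(6*pi*θ) is -θ**2*cos(6*pi*θ)/(2*pi) + θ*sin(6*pi*θ)/(6*pi**2) + cos(6*pi*θ)/(36*pi**3); evaluating from 0 to 1: ∫_{0}^{1} (3*θ**2) sin(6*pi*θ) dθ = ((1 - 18*pi**2)/(36*pi**3)) - (1/(36*pi**3)) = -1/(2*pi).
Hence b_6 = 2·(-1/(2*pi)) = -1/pi.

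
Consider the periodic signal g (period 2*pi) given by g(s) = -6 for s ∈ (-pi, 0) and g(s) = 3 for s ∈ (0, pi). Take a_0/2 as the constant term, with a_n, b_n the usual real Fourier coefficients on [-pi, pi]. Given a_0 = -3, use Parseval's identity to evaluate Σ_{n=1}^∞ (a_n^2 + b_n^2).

Parseval: a_0^2/2 + Σ_{n≥1} (a_n^2+b_n^2) = 1/pi ∫_{-pi}^{pi} g(s)^2 ds = 45.
Subtract a_0^2/2 = 9/2: Σ (a_n^2+b_n^2) = 81/2.

81/2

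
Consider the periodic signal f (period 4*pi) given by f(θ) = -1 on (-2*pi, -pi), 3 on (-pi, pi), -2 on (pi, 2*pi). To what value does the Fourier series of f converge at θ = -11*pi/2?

θ = -11*pi/2 differs from θ = -3*pi/2 by -1 full period(s), and the series is 4*pi-periodic.
f is continuous at θ = -3*pi/2 with value -1, so the series converges to -1 there.

-1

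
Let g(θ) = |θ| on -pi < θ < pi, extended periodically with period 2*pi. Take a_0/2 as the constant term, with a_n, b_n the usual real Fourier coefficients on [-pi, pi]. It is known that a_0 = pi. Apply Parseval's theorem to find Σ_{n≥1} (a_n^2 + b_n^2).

pi**2/6

Parseval: a_0^2/2 + Σ_{n≥1} (a_n^2+b_n^2) = 1/pi ∫_{-pi}^{pi} g(θ)^2 dθ = 2*pi**2/3.
Subtract a_0^2/2 = pi**2/2: Σ (a_n^2+b_n^2) = pi**2/6.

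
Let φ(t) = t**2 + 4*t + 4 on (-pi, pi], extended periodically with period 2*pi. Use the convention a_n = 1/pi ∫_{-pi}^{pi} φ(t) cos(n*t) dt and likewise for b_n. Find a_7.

-4/49

a_7 = 1/pi ∫_{-pi}^{pi} φ(t) cos(7*t) dt.
Integrating by parts twice (tabular method), an antiderivative of (t**2 + 4*t + 4) cos(7*t) is t**2*sin(7*t)/7 + 4*t*sin(7*t)/7 + 2*t*cos(7*t)/49 + 194*sin(7*t)/343 + 4*cos(7*t)/49; evaluating from -pi to pi: ∫_{-pi}^{pi} (t**2 + 4*t + 4) cos(7*t) dt = (-2*pi/49 - 4/49) - (-4/49 + 2*pi/49) = -4*pi/49.
Hence a_7 = (1/pi)·(-4*pi/49) = -4/49.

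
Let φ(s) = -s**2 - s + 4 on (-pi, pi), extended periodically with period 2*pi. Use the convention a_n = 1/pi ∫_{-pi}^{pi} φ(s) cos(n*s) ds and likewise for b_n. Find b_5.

b_5 = 1/pi ∫_{-pi}^{pi} φ(s) sin(5*s) ds.
Integrating by parts twice (tabular method), an antiderivative of (-s**2 - s + 4) sin(5*s) is s**2*cos(5*s)/5 - 2*s*sin(5*s)/25 + s*cos(5*s)/5 - sin(5*s)/25 - 102*cos(5*s)/125; evaluating from -pi to pi: ∫_{-pi}^{pi} (-s**2 - s + 4) sin(5*s) ds = (-pi**2/5 - pi/5 + 102/125) - (-pi**2/5 + pi/5 + 102/125) = -2*pi/5.
Hence b_5 = (1/pi)·(-2*pi/5) = -2/5.

-2/5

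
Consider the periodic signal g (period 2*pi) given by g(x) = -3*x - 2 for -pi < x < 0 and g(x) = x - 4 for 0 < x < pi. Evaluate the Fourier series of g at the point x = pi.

x = pi differs from x = -pi by 1 full period(s), and the series is 2*pi-periodic.
At x = -pi the one-sided limits are g(-pi^-) = -4 + pi and g(-pi^+) = -2 + 3*pi.
By Dirichlet's theorem the series converges to their average, [(-4 + pi) + (-2 + 3*pi)]/2 = -3 + 2*pi.

-3 + 2*pi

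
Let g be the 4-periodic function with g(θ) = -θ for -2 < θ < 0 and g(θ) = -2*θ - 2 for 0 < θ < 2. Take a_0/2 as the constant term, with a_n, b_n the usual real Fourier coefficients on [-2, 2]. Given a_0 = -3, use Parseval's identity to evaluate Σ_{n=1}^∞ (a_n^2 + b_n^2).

85/6

Parseval: a_0^2/2 + Σ_{n≥1} (a_n^2+b_n^2) = 1/2 ∫_{-2}^{2} g(θ)^2 dθ = 56/3.
Subtract a_0^2/2 = 9/2: Σ (a_n^2+b_n^2) = 85/6.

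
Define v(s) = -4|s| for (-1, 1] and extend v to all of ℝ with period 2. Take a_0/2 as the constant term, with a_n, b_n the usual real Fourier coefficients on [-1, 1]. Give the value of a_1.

a_1 = ∫_{-1}^{1} v(s) cos(pi*s) ds.
v is even and cos(pi*s) is even, so the integrand is even and a_1 = 2 ∫_0^{1} v(s) cos(pi*s) ds.
Integrating by parts (boundary term plus one more integral), an antiderivative of (-4*s) cos(pi*s) is -4*s*sin(pi*s)/pi - 4*cos(pi*s)/pi**2; evaluating from 0 to 1: ∫_{0}^{1} (-4*s) cos(pi*s) ds = (4/pi**2) - (-4/pi**2) = 8/pi**2.
Hence a_1 = 2·(8/pi**2) = 16/pi**2.

16/pi**2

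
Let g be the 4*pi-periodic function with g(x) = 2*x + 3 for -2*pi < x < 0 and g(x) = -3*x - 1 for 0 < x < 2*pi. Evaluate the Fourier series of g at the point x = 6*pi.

1 - 5*pi

x = 6*pi differs from x = -2*pi by 2 full period(s), and the series is 4*pi-periodic.
At x = -2*pi the one-sided limits are g(-2*pi^-) = -6*pi - 1 and g(-2*pi^+) = 3 - 4*pi.
By Dirichlet's theorem the series converges to their average, [(-6*pi - 1) + (3 - 4*pi)]/2 = 1 - 5*pi.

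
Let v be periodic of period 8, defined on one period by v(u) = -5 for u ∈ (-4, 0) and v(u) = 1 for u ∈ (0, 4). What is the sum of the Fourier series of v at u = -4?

-2

u = -4 differs from u = 4 by -1 full period(s), and the series is 8-periodic.
At u = 4 the one-sided limits are v(4^-) = 1 and v(4^+) = -5.
By Dirichlet's theorem the series converges to their average, [(1) + (-5)]/2 = -2.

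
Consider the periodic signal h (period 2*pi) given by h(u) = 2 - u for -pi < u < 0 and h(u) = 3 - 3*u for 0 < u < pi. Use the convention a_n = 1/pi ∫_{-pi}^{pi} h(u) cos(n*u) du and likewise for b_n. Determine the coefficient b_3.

b_3 = 1/pi ∫_{-pi}^{pi} h(u) sin(3*u) du.
Split the integral at the breakpoints.
Integrating by parts (boundary term plus one more integral), an antiderivative of (2 - u) sin(3*u) is u*cos(3*u)/3 - sin(3*u)/9 - 2*cos(3*u)/3; evaluating from -pi to 0: ∫_{-pi}^{0} (2 - u) sin(3*u) du = (-2/3) - (2/3 + pi/3) = -4/3 - pi/3.
Integrating by parts (boundary term plus one more integral), an antiderivative of (3 - 3*u) sin(3*u) is u*cos(3*u) - sin(3*u)/3 - cos(3*u); evaluating from 0 to pi: ∫_{0}^{pi} (3 - 3*u) sin(3*u) du = (1 - pi) - (-1) = 2 - pi.
Summing the pieces and multiplying by (1/pi) gives b_3 = 2*(1 - 2*pi)/(3*pi).

2*(1 - 2*pi)/(3*pi)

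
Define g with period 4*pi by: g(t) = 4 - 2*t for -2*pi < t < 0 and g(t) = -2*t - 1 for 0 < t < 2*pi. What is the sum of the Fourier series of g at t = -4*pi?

3/2

t = -4*pi differs from t = 0 by -1 full period(s), and the series is 4*pi-periodic.
At t = 0 the one-sided limits are g(0^-) = 4 and g(0^+) = -1.
By Dirichlet's theorem the series converges to their average, [(4) + (-1)]/2 = 3/2.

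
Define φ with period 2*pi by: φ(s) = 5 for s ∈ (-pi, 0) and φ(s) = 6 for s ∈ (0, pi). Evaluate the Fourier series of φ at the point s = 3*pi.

11/2

s = 3*pi differs from s = -pi by 2 full period(s), and the series is 2*pi-periodic.
At s = -pi the one-sided limits are φ(-pi^-) = 6 and φ(-pi^+) = 5.
By Dirichlet's theorem the series converges to their average, [(6) + (5)]/2 = 11/2.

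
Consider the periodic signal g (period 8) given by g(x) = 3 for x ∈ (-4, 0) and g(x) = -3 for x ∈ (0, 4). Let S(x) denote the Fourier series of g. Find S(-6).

x = -6 differs from x = 2 by -1 full period(s), and the series is 8-periodic.
g is continuous at x = 2 with value -3, so the series converges to -3 there.

-3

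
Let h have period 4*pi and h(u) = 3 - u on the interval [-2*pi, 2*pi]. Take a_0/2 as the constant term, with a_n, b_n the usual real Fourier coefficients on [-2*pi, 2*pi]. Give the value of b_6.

b_6 = (1/(2*pi)) ∫_{-2*pi}^{2*pi} h(u) sin(3*u) du.
Integrating by parts (boundary term plus one more integral), an antiderivative of (3 - u) sin(3*u) is u*cos(3*u)/3 - sin(3*u)/9 - cos(3*u); evaluating from -2*pi to 2*pi: ∫_{-2*pi}^{2*pi} (3 - u) sin(3*u) du = (-1 + 2*pi/3) - (-2*pi/3 - 1) = 4*pi/3.
Hence b_6 = (1/(2*pi))·(4*pi/3) = 2/3.

2/3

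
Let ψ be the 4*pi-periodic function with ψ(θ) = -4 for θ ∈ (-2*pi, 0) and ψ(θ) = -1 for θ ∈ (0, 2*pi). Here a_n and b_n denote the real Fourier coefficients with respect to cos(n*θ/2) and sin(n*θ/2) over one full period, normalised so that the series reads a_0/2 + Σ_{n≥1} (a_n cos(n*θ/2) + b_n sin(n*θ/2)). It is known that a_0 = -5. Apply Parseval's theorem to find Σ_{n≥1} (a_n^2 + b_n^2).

Parseval: a_0^2/2 + Σ_{n≥1} (a_n^2+b_n^2) = (1/(2*pi)) ∫_{-2*pi}^{2*pi} ψ(θ)^2 dθ = 17.
Subtract a_0^2/2 = 25/2: Σ (a_n^2+b_n^2) = 9/2.

9/2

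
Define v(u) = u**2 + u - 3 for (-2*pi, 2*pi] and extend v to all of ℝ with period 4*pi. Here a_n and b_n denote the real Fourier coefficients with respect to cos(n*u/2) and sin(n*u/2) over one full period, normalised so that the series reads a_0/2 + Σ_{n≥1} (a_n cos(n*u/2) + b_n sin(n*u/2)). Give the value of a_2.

4

a_2 = (1/(2*pi)) ∫_{-2*pi}^{2*pi} v(u) cos(u) du.
Integrating by parts twice (tabular method), an antiderivative of (u**2 + u - 3) cos(u) is u**2*sin(u) + u*sin(u) + 2*u*cos(u) - 5*sin(u) + cos(u); evaluating from -2*pi to 2*pi: ∫_{-2*pi}^{2*pi} (u**2 + u - 3) cos(u) du = (1 + 4*pi) - (1 - 4*pi) = 8*pi.
Hence a_2 = (1/(2*pi))·(8*pi) = 4.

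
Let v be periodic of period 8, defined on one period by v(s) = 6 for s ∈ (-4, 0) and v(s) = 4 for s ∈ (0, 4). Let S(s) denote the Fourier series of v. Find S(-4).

At s = -4 the one-sided limits are v(-4^-) = 4 and v(-4^+) = 6.
By Dirichlet's theorem the series converges to their average, [(4) + (6)]/2 = 5.

5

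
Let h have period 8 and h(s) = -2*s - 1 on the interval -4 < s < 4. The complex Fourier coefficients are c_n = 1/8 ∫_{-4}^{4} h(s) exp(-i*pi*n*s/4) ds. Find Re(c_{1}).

Since h is real-valued, Re(c_{1}) = 1/8 ∫_{-4}^{4} h(s) cos(pi*s/4) ds = a_{1}/2.
Integrating by parts (boundary term plus one more integral), an antiderivative of (-2*s - 1) cos(pi*s/4) is -8*s*sin(pi*s/4)/pi - 4*sin(pi*s/4)/pi - 32*cos(pi*s/4)/pi**2; evaluating from -4 to 4: ∫_{-4}^{4} (-2*s - 1) cos(pi*s/4) ds = (32/pi**2) - (32/pi**2) = 0.
Hence Re(c_{1}) = (1/8)·(0) = 0.

0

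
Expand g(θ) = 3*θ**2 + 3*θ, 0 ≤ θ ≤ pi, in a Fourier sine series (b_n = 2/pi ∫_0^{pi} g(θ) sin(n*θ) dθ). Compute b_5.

6*(-4 + 25*pi + 25*pi**2)/(125*pi)

b_5 = 2/pi ∫_0^{pi} (3*θ**2 + 3*θ) sin(5*θ) dθ.
Integrating by parts twice (tabular method), an antiderivative of (3*θ**2 + 3*θ) sin(5*θ) is -3*θ**2*cos(5*θ)/5 + 6*θ*sin(5*θ)/25 - 3*θ*cos(5*θ)/5 + 3*sin(5*θ)/25 + 6*cos(5*θ)/125; evaluating from 0 to pi: ∫_{0}^{pi} (3*θ**2 + 3*θ) sin(5*θ) dθ = (-6/125 + 3*pi/5 + 3*pi**2/5) - (6/125) = -12/125 + 3*pi/5 + 3*pi**2/5.
Hence b_5 = (2/pi)·(-12/125 + 3*pi/5 + 3*pi**2/5) = 6*(-4 + 25*pi + 25*pi**2)/(125*pi).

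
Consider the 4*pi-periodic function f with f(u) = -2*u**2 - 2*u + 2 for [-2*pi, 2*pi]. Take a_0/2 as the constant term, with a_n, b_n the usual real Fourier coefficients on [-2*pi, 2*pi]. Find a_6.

a_6 = (1/(2*pi)) ∫_{-2*pi}^{2*pi} f(u) cos(3*u) du.
Integrating by parts twice (tabular method), an antiderivative of (-2*u**2 - 2*u + 2) cos(3*u) is -2*u**2*sin(3*u)/3 - 2*u*sin(3*u)/3 - 4*u*cos(3*u)/9 + 22*sin(3*u)/27 - 2*cos(3*u)/9; evaluating from -2*pi to 2*pi: ∫_{-2*pi}^{2*pi} (-2*u**2 - 2*u + 2) cos(3*u) du = (-8*pi/9 - 2/9) - (-2/9 + 8*pi/9) = -16*pi/9.
Hence a_6 = (1/(2*pi))·(-16*pi/9) = -8/9.

-8/9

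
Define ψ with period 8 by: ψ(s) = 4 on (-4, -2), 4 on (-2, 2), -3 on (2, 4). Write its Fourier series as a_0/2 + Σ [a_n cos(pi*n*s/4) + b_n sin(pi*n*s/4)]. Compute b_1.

-7/pi

b_1 = 1/4 ∫_{-4}^{4} ψ(s) sin(pi*s/4) ds.
Split the integral at the breakpoints.
Directly, an antiderivative of (4) sin(pi*s/4) is -16*cos(pi*s/4)/pi; evaluating from -4 to -2: ∫_{-4}^{-2} (4) sin(pi*s/4) ds = (0) - (16/pi) = -16/pi.
Directly, an antiderivative of (4) sin(pi*s/4) is -16*cos(pi*s/4)/pi; evaluating from -2 to 2: ∫_{-2}^{2} (4) sin(pi*s/4) ds = (0) - (0) = 0.
Directly, an antiderivative of (-3) sin(pi*s/4) is 12*cos(pi*s/4)/pi; evaluating from 2 to 4: ∫_{2}^{4} (-3) sin(pi*s/4) ds = (-12/pi) - (0) = -12/pi.
Summing the pieces and multiplying by (1/4) gives b_1 = -7/pi.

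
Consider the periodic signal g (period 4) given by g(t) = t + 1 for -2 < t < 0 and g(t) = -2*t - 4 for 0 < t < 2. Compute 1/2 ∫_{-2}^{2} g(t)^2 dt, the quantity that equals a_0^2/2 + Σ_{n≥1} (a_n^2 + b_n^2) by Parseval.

1/2 ∫_{-2}^{2} g(t)^2 dt = 1/2 · (226/3) = 113/3.

113/3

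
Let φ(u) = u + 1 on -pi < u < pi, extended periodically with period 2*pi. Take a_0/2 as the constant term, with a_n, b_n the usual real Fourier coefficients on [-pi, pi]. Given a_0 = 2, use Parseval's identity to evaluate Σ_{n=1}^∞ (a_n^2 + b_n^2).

2*pi**2/3

Parseval: a_0^2/2 + Σ_{n≥1} (a_n^2+b_n^2) = 1/pi ∫_{-pi}^{pi} φ(u)^2 du = 2 + 2*pi**2/3.
Subtract a_0^2/2 = 2: Σ (a_n^2+b_n^2) = 2*pi**2/3.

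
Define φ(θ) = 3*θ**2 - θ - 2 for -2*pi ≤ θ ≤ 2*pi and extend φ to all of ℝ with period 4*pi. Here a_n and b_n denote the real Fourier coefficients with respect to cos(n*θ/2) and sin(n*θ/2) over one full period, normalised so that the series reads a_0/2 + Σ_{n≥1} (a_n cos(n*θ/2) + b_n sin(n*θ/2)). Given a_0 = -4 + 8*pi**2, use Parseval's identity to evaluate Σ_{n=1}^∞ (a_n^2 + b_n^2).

8*pi**2*(5 + 48*pi**2)/15

Parseval: a_0^2/2 + Σ_{n≥1} (a_n^2+b_n^2) = (1/(2*pi)) ∫_{-2*pi}^{2*pi} φ(θ)^2 dθ = -88*pi**2/3 + 8 + 288*pi**4/5.
Subtract a_0^2/2 = 8*(1 - 2*pi**2)**2: Σ (a_n^2+b_n^2) = 8*pi**2*(5 + 48*pi**2)/15.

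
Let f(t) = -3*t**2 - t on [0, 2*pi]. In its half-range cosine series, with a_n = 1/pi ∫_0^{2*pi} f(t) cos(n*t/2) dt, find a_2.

a_2 = 1/pi ∫_0^{2*pi} (-3*t**2 - t) cos(t) dt.
Integrating by parts twice (tabular method), an antiderivative of (-3*t**2 - t) cos(t) is -3*t**2*sin(t) - t*sin(t) - 6*t*cos(t) + 6*sin(t) - cos(t); evaluating from 0 to 2*pi: ∫_{0}^{2*pi} (-3*t**2 - t) cos(t) dt = (-12*pi - 1) - (-1) = -12*pi.
Hence a_2 = (1/pi)·(-12*pi) = -12.

-12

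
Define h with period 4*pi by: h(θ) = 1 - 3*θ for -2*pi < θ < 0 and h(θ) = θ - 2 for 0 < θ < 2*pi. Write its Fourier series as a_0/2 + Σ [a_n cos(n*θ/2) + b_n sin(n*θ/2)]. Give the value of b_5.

b_5 = (1/(2*pi)) ∫_{-2*pi}^{2*pi} h(θ) sin(5*θ/2) dθ.
Split the integral at the breakpoints.
Integrating by parts (boundary term plus one more integral), an antiderivative of (1 - 3*θ) sin(5*θ/2) is 6*θ*cos(5*θ/2)/5 - 12*sin(5*θ/2)/25 - 2*cos(5*θ/2)/5; evaluating from -2*pi to 0: ∫_{-2*pi}^{0} (1 - 3*θ) sin(5*θ/2) dθ = (-2/5) - (2/5 + 12*pi/5) = -12*pi/5 - 4/5.
Integrating by parts (boundary term plus one more integral), an antiderivative of (θ - 2) sin(5*θ/2) is -2*θ*cos(5*θ/2)/5 + 4*sin(5*θ/2)/25 + 4*cos(5*θ/2)/5; evaluating from 0 to 2*pi: ∫_{0}^{2*pi} (θ - 2) sin(5*θ/2) dθ = (-4/5 + 4*pi/5) - (4/5) = -8/5 + 4*pi/5.
Summing the pieces and multiplying by (1/(2*pi)) gives b_5 = 2*(-2*pi - 3)/(5*pi).

2*(-2*pi - 3)/(5*pi)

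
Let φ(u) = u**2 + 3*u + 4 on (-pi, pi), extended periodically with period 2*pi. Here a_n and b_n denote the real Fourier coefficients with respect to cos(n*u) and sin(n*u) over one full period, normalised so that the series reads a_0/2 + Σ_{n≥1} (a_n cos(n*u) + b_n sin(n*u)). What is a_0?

2*pi**2/3 + 8

a_0 = 1/pi ∫_{-pi}^{pi} φ(u) du = 1/pi · (2*pi*(pi**2 + 12)/3) = 2*pi**2/3 + 8.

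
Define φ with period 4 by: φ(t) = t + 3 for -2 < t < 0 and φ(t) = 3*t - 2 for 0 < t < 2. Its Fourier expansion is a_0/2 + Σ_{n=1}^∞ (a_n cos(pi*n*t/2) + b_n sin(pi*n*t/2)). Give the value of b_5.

b_5 = 1/2 ∫_{-2}^{2} φ(t) sin(5*pi*t/2) dt.
Split the integral at the breakpoints.
Integrating by parts (boundary term plus one more integral), an antiderivative of (t + 3) sin(5*pi*t/2) is -2*t*cos(5*pi*t/2)/(5*pi) + 4*sin(5*pi*t/2)/(25*pi**2) - 6*cos(5*pi*t/2)/(5*pi); evaluating from -2 to 0: ∫_{-2}^{0} (t + 3) sin(5*pi*t/2) dt = (-6/(5*pi)) - (2/(5*pi)) = -8/(5*pi).
Integrating by parts (boundary term plus one more integral), an antiderivative of (3*t - 2) sin(5*pi*t/2) is -6*t*cos(5*pi*t/2)/(5*pi) + 12*sin(5*pi*t/2)/(25*pi**2) + 4*cos(5*pi*t/2)/(5*pi); evaluating from 0 to 2: ∫_{0}^{2} (3*t - 2) sin(5*pi*t/2) dt = (8/(5*pi)) - (4/(5*pi)) = 4/(5*pi).
Summing the pieces and multiplying by (1/2) gives b_5 = -2/(5*pi).

-2/(5*pi)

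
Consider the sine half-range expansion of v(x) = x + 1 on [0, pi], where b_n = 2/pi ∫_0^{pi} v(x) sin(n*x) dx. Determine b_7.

2*(2 + pi)/(7*pi)

b_7 = 2/pi ∫_0^{pi} (x + 1) sin(7*x) dx.
Integrating by parts (boundary term plus one more integral), an antiderivative of (x + 1) sin(7*x) is -x*cos(7*x)/7 + sin(7*x)/49 - cos(7*x)/7; evaluating from 0 to pi: ∫_{0}^{pi} (x + 1) sin(7*x) dx = (1/7 + pi/7) - (-1/7) = 2/7 + pi/7.
Hence b_7 = (2/pi)·(2/7 + pi/7) = 2*(2 + pi)/(7*pi).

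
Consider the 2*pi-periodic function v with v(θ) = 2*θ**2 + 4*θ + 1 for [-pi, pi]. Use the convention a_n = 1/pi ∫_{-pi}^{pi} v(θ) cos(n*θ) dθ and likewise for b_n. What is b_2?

b_2 = 1/pi ∫_{-pi}^{pi} v(θ) sin(2*θ) dθ.
Integrating by parts twice (tabular method), an antiderivative of (2*θ**2 + 4*θ + 1) sin(2*θ) is -θ**2*cos(2*θ) + θ*sin(2*θ) - 2*θ*cos(2*θ) + sin(2*θ); evaluating from -pi to pi: ∫_{-pi}^{pi} (2*θ**2 + 4*θ + 1) sin(2*θ) dθ = (-pi*(2 + pi)) - (pi*(2 - pi)) = -4*pi.
Hence b_2 = (1/pi)·(-4*pi) = -4.

-4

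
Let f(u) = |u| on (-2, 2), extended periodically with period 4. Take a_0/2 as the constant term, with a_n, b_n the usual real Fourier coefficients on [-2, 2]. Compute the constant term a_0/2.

a_0 = 1/2 ∫_{-2}^{2} f(u) du = 1/2 · (4) = 2.
So the constant term a_0/2 = 1.

1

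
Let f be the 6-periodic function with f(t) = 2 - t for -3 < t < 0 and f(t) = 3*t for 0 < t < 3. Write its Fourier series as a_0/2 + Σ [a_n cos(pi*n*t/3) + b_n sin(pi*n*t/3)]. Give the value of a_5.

-24/(25*pi**2)

a_5 = 1/3 ∫_{-3}^{3} f(t) cos(5*pi*t/3) dt.
Split the integral at the breakpoints.
Integrating by parts (boundary term plus one more integral), an antiderivative of (2 - t) cos(5*pi*t/3) is -3*t*sin(5*pi*t/3)/(5*pi) + 6*sin(5*pi*t/3)/(5*pi) - 9*cos(5*pi*t/3)/(25*pi**2); evaluating from -3 to 0: ∫_{-3}^{0} (2 - t) cos(5*pi*t/3) dt = (-9/(25*pi**2)) - (9/(25*pi**2)) = -18/(25*pi**2).
Integrating by parts (boundary term plus one more integral), an antiderivative of (3*t) cos(5*pi*t/3) is 9*t*sin(5*pi*t/3)/(5*pi) + 27*cos(5*pi*t/3)/(25*pi**2); evaluating from 0 to 3: ∫_{0}^{3} (3*t) cos(5*pi*t/3) dt = (-27/(25*pi**2)) - (27/(25*pi**2)) = -54/(25*pi**2).
Summing the pieces and multiplying by (1/3) gives a_5 = -24/(25*pi**2).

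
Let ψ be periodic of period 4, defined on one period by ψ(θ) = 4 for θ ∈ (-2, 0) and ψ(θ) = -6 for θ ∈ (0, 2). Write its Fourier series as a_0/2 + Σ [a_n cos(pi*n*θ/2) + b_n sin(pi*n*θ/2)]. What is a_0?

a_0 = 1/2 ∫_{-2}^{2} ψ(θ) dθ = 1/2 · (-4) = -2.

-2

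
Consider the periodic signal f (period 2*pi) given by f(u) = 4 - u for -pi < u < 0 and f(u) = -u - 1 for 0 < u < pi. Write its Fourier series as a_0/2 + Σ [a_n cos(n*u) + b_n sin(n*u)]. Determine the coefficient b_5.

b_5 = 1/pi ∫_{-pi}^{pi} f(u) sin(5*u) du.
Split the integral at the breakpoints.
Integrating by parts (boundary term plus one more integral), an antiderivative of (4 - u) sin(5*u) is u*cos(5*u)/5 - sin(5*u)/25 - 4*cos(5*u)/5; evaluating from -pi to 0: ∫_{-pi}^{0} (4 - u) sin(5*u) du = (-4/5) - (pi/5 + 4/5) = -8/5 - pi/5.
Integrating by parts (boundary term plus one more integral), an antiderivative of (-u - 1) sin(5*u) is u*cos(5*u)/5 - sin(5*u)/25 + cos(5*u)/5; evaluating from 0 to pi: ∫_{0}^{pi} (-u - 1) sin(5*u) du = (-pi/5 - 1/5) - (1/5) = -pi/5 - 2/5.
Summing the pieces and multiplying by (1/pi) gives b_5 = -2/pi - 2/5.

-2/pi - 2/5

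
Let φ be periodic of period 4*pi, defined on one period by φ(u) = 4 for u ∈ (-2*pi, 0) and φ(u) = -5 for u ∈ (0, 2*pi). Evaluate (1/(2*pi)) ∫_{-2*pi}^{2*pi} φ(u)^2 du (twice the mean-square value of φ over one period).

(1/(2*pi)) ∫_{-2*pi}^{2*pi} φ(u)^2 du = (1/(2*pi)) · (82*pi) = 41.

41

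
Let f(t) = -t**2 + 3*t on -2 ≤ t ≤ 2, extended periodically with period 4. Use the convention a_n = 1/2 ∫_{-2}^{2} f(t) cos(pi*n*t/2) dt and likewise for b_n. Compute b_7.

b_7 = 1/2 ∫_{-2}^{2} f(t) sin(7*pi*t/2) dt.
Integrating by parts twice (tabular method), an antiderivative of (-t**2 + 3*t) sin(7*pi*t/2) is 2*t**2*cos(7*pi*t/2)/(7*pi) - 8*t*sin(7*pi*t/2)/(49*pi**2) - 6*t*cos(7*pi*t/2)/(7*pi) + 12*sin(7*pi*t/2)/(49*pi**2) - 16*cos(7*pi*t/2)/(343*pi**3); evaluating from -2 to 2: ∫_{-2}^{2} (-t**2 + 3*t) sin(7*pi*t/2) dt = (4*(4 + 49*pi**2)/(343*pi**3)) - (4*(4 - 245*pi**2)/(343*pi**3)) = 24/(7*pi).
Hence b_7 = (1/2)·(24/(7*pi)) = 12/(7*pi).

12/(7*pi)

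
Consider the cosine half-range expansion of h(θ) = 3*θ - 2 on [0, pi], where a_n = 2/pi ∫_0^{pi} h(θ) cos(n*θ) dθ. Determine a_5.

-12/(25*pi)

a_5 = 2/pi ∫_0^{pi} (3*θ - 2) cos(5*θ) dθ.
Integrating by parts (boundary term plus one more integral), an antiderivative of (3*θ - 2) cos(5*θ) is 3*θ*sin(5*θ)/5 - 2*sin(5*θ)/5 + 3*cos(5*θ)/25; evaluating from 0 to pi: ∫_{0}^{pi} (3*θ - 2) cos(5*θ) dθ = (-3/25) - (3/25) = -6/25.
Hence a_5 = (2/pi)·(-6/25) = -12/(25*pi).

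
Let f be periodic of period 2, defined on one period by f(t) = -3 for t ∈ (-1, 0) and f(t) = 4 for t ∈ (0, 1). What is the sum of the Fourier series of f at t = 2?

t = 2 differs from t = 0 by 1 full period(s), and the series is 2-periodic.
At t = 0 the one-sided limits are f(0^-) = -3 and f(0^+) = 4.
By Dirichlet's theorem the series converges to their average, [(-3) + (4)]/2 = 1/2.

1/2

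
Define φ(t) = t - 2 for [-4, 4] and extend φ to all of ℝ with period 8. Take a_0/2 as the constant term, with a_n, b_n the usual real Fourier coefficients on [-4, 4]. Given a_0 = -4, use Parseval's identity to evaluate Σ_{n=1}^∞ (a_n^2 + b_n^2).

32/3

Parseval: a_0^2/2 + Σ_{n≥1} (a_n^2+b_n^2) = 1/4 ∫_{-4}^{4} φ(t)^2 dt = 56/3.
Subtract a_0^2/2 = 8: Σ (a_n^2+b_n^2) = 32/3.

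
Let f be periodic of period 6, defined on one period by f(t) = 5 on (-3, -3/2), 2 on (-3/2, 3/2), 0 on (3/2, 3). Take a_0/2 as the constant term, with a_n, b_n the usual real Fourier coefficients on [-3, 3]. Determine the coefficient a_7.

a_7 = 1/3 ∫_{-3}^{3} f(t) cos(7*pi*t/3) dt.
Split the integral at the breakpoints.
Directly, an antiderivative of (5) cos(7*pi*t/3) is 15*sin(7*pi*t/3)/(7*pi); evaluating from -3 to -3/2: ∫_{-3}^{-3/2} (5) cos(7*pi*t/3) dt = (15/(7*pi)) - (0) = 15/(7*pi).
Directly, an antiderivative of (2) cos(7*pi*t/3) is 6*sin(7*pi*t/3)/(7*pi); evaluating from -3/2 to 3/2: ∫_{-3/2}^{3/2} (2) cos(7*pi*t/3) dt = (-6/(7*pi)) - (6/(7*pi)) = -12/(7*pi).
∫_{3/2}^{3} (0) cos(7*pi*t/3) dt = 0.
Summing the pieces and multiplying by (1/3) gives a_7 = 1/(7*pi).

1/(7*pi)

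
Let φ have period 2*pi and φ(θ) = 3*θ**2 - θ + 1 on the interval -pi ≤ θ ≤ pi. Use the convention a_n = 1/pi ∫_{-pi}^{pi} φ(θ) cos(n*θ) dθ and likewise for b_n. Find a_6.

1/3

a_6 = 1/pi ∫_{-pi}^{pi} φ(θ) cos(6*θ) dθ.
Integrating by parts twice (tabular method), an antiderivative of (3*θ**2 - θ + 1) cos(6*θ) is θ**2*sin(6*θ)/2 - θ*sin(6*θ)/6 + θ*cos(6*θ)/6 + 5*sin(6*θ)/36 - cos(6*θ)/36; evaluating from -pi to pi: ∫_{-pi}^{pi} (3*θ**2 - θ + 1) cos(6*θ) dθ = (-1/36 + pi/6) - (-pi/6 - 1/36) = pi/3.
Hence a_6 = (1/pi)·(pi/3) = 1/3.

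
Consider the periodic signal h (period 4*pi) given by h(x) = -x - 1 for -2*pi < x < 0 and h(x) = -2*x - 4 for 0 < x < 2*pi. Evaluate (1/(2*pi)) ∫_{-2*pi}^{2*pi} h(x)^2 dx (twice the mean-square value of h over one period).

17 + 14*pi + 20*pi**2/3

(1/(2*pi)) ∫_{-2*pi}^{2*pi} h(x)^2 dx = (1/(2*pi)) · (2*pi*(51 + 42*pi + 20*pi**2)/3) = 17 + 14*pi + 20*pi**2/3.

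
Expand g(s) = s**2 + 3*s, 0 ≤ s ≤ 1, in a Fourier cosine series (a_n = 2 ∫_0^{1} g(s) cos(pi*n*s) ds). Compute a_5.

-16/(25*pi**2)

a_5 = 2 ∫_0^{1} (s**2 + 3*s) cos(5*pi*s) ds.
Integrating by parts twice (tabular method), an antiderivative of (s**2 + 3*s) cos(5*pi*s) is s**2*sin(5*pi*s)/(5*pi) + 3*s*sin(5*pi*s)/(5*pi) + 2*s*cos(5*pi*s)/(25*pi**2) - 2*sin(5*pi*s)/(125*pi**3) + 3*cos(5*pi*s)/(25*pi**2); evaluating from 0 to 1: ∫_{0}^{1} (s**2 + 3*s) cos(5*pi*s) ds = (-1/(5*pi**2)) - (3/(25*pi**2)) = -8/(25*pi**2).
Hence a_5 = 2·(-8/(25*pi**2)) = -16/(25*pi**2).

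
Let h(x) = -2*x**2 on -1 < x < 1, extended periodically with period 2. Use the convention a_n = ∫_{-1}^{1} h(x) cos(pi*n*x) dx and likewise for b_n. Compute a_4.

a_4 = ∫_{-1}^{1} h(x) cos(4*pi*x) dx.
h is even and cos(4*pi*x) is even, so the integrand is even and a_4 = 2 ∫_0^{1} h(x) cos(4*pi*x) dx.
Integrating by parts twice (tabular method), an antiderivative of (-2*x**2) cos(4*pi*x) is -x**2*sin(4*pi*x)/(2*pi) - x*cos(4*pi*x)/(4*pi**2) + sin(4*pi*x)/(16*pi**3); evaluating from 0 to 1: ∫_{0}^{1} (-2*x**2) cos(4*pi*x) dx = (-1/(4*pi**2)) - (0) = -1/(4*pi**2).
Hence a_4 = 2·(-1/(4*pi**2)) = -1/(2*pi**2).

-1/(2*pi**2)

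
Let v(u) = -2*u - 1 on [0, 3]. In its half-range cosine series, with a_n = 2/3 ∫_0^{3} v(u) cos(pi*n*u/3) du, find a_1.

a_1 = 2/3 ∫_0^{3} (-2*u - 1) cos(pi*u/3) du.
Integrating by parts (boundary term plus one more integral), an antiderivative of (-2*u - 1) cos(pi*u/3) is -6*u*sin(pi*u/3)/pi - 3*sin(pi*u/3)/pi - 18*cos(pi*u/3)/pi**2; evaluating from 0 to 3: ∫_{0}^{3} (-2*u - 1) cos(pi*u/3) du = (18/pi**2) - (-18/pi**2) = 36/pi**2.
Hence a_1 = (2/3)·(36/pi**2) = 24/pi**2.

24/pi**2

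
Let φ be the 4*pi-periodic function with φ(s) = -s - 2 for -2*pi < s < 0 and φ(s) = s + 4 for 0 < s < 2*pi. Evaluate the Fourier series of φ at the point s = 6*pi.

1 + 2*pi

s = 6*pi differs from s = 2*pi by 1 full period(s), and the series is 4*pi-periodic.
At s = 2*pi the one-sided limits are φ(2*pi^-) = 4 + 2*pi and φ(2*pi^+) = -2 + 2*pi.
By Dirichlet's theorem the series converges to their average, [(4 + 2*pi) + (-2 + 2*pi)]/2 = 1 + 2*pi.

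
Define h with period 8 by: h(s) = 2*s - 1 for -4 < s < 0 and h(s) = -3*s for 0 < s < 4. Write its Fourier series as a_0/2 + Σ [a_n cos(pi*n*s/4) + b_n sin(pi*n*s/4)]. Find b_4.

b_4 = 1/4 ∫_{-4}^{4} h(s) sin(pi*s) ds.
Split the integral at the breakpoints.
Integrating by parts (boundary term plus one more integral), an antiderivative of (2*s - 1) sin(pi*s) is -2*s*cos(pi*s)/pi + 2*sin(pi*s)/pi**2 + cos(pi*s)/pi; evaluating from -4 to 0: ∫_{-4}^{0} (2*s - 1) sin(pi*s) ds = (1/pi) - (9/pi) = -8/pi.
Integrating by parts (boundary term plus one more integral), an antiderivative of (-3*s) sin(pi*s) is 3*s*cos(pi*s)/pi - 3*sin(pi*s)/pi**2; evaluating from 0 to 4: ∫_{0}^{4} (-3*s) sin(pi*s) ds = (12/pi) - (0) = 12/pi.
Summing the pieces and multiplying by (1/4) gives b_4 = 1/pi.

1/pi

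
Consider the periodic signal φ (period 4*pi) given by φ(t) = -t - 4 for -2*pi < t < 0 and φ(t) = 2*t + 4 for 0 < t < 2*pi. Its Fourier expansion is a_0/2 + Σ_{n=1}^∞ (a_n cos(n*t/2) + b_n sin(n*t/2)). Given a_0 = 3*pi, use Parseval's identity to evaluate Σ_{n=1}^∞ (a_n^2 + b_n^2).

13*pi**2/6 + 8*pi + 32

Parseval: a_0^2/2 + Σ_{n≥1} (a_n^2+b_n^2) = (1/(2*pi)) ∫_{-2*pi}^{2*pi} φ(t)^2 dt = 8*pi + 32 + 20*pi**2/3.
Subtract a_0^2/2 = 9*pi**2/2: Σ (a_n^2+b_n^2) = 13*pi**2/6 + 8*pi + 32.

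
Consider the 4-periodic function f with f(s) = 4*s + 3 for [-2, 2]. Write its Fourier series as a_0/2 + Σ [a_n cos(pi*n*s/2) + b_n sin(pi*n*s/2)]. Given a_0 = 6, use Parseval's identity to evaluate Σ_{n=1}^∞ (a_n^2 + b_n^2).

Parseval: a_0^2/2 + Σ_{n≥1} (a_n^2+b_n^2) = 1/2 ∫_{-2}^{2} f(s)^2 ds = 182/3.
Subtract a_0^2/2 = 18: Σ (a_n^2+b_n^2) = 128/3.

128/3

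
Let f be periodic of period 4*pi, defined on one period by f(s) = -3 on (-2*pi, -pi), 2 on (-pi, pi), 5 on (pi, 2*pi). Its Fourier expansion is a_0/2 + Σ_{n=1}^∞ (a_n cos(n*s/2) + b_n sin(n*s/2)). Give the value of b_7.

b_7 = (1/(2*pi)) ∫_{-2*pi}^{2*pi} f(s) sin(7*s/2) ds.
Split the integral at the breakpoints.
Directly, an antiderivative of (-3) sin(7*s/2) is 6*cos(7*s/2)/7; evaluating from -2*pi to -pi: ∫_{-2*pi}^{-pi} (-3) sin(7*s/2) ds = (0) - (-6/7) = 6/7.
Directly, an antiderivative of (2) sin(7*s/2) is -4*cos(7*s/2)/7; evaluating from -pi to pi: ∫_{-pi}^{pi} (2) sin(7*s/2) ds = (0) - (0) = 0.
Directly, an antiderivative of (5) sin(7*s/2) is -10*cos(7*s/2)/7; evaluating from pi to 2*pi: ∫_{pi}^{2*pi} (5) sin(7*s/2) ds = (10/7) - (0) = 10/7.
Summing the pieces and multiplying by (1/(2*pi)) gives b_7 = 8/(7*pi).

8/(7*pi)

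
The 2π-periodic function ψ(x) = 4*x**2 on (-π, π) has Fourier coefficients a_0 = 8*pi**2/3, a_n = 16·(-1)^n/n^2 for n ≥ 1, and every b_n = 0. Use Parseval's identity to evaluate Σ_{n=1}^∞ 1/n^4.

Parseval: a_0^2/2 + Σ a_n^2 = (1/π) ∫_{-π}^{π} ψ(x)^2 dx = 32*pi**4/5.
Subtract a_0^2/2 = 32*pi**4/9: Σ a_n^2 = 128*pi**4/45.
Since a_n^2 = 256/n^4, Σ 1/n^4 = pi**4/90.

pi**4/90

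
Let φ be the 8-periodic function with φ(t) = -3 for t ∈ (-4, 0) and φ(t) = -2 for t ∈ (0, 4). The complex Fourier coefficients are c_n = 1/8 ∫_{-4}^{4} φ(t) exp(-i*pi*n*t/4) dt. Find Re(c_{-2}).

0

Since φ is real-valued, Re(c_{-2}) = 1/8 ∫_{-4}^{4} φ(t) cos(-pi*t/2) dt = a_{2}/2.
Split the integral at the breakpoints.
Directly, an antiderivative of (-3) cos(-pi*t/2) is -6*sin(pi*t/2)/pi; evaluating from -4 to 0: ∫_{-4}^{0} (-3) cos(-pi*t/2) dt = (0) - (0) = 0.
Directly, an antiderivative of (-2) cos(-pi*t/2) is -4*sin(pi*t/2)/pi; evaluating from 0 to 4: ∫_{0}^{4} (-2) cos(-pi*t/2) dt = (0) - (0) = 0.
So ∫_{-4}^{4} φ(t) cos(-pi*t/2) dt = 0.
Hence Re(c_{-2}) = (1/8)·(0) = 0.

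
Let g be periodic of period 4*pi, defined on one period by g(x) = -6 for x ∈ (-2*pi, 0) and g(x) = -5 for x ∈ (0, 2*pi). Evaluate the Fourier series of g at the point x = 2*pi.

-11/2

At x = 2*pi the one-sided limits are g(2*pi^-) = -5 and g(2*pi^+) = -6.
By Dirichlet's theorem the series converges to their average, [(-5) + (-6)]/2 = -11/2.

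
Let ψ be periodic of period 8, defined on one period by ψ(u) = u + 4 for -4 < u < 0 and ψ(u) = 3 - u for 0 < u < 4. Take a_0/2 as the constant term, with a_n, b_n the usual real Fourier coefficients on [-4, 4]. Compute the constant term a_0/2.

3/2

a_0 = 1/4 ∫_{-4}^{4} ψ(u) du = 1/4 · (12) = 3.
So the constant term a_0/2 = 3/2.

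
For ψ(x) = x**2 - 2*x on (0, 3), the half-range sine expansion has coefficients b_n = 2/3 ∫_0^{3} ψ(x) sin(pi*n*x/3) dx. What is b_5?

6*(-12 + 25*pi**2)/(125*pi**3)

b_5 = 2/3 ∫_0^{3} (x**2 - 2*x) sin(5*pi*x/3) dx.
Integrating by parts twice (tabular method), an antiderivative of (x**2 - 2*x) sin(5*pi*x/3) is -3*x**2*cos(5*pi*x/3)/(5*pi) + 18*x*sin(5*pi*x/3)/(25*pi**2) + 6*x*cos(5*pi*x/3)/(5*pi) - 18*sin(5*pi*x/3)/(25*pi**2) + 54*cos(5*pi*x/3)/(125*pi**3); evaluating from 0 to 3: ∫_{0}^{3} (x**2 - 2*x) sin(5*pi*x/3) dx = (9*(-6 + 25*pi**2)/(125*pi**3)) - (54/(125*pi**3)) = 9*(-12 + 25*pi**2)/(125*pi**3).
Hence b_5 = (2/3)·(9*(-12 + 25*pi**2)/(125*pi**3)) = 6*(-12 + 25*pi**2)/(125*pi**3).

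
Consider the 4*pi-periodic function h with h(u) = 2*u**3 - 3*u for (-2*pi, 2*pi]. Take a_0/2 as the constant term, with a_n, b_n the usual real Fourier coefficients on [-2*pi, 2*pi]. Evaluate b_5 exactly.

-492/125 + 32*pi**2/5

b_5 = (1/(2*pi)) ∫_{-2*pi}^{2*pi} h(u) sin(5*u/2) du.
h is odd and sin(5*u/2) is odd, so the integrand is even and b_5 = 1/pi ∫_0^{2*pi} h(u) sin(5*u/2) du.
Integrating by parts three times (tabular method), an antiderivative of (2*u**3 - 3*u) sin(5*u/2) is -4*u**3*cos(5*u/2)/5 + 24*u**2*sin(5*u/2)/25 + 246*u*cos(5*u/2)/125 - 492*sin(5*u/2)/625; evaluating from 0 to 2*pi: ∫_{0}^{2*pi} (2*u**3 - 3*u) sin(5*u/2) du = (4*pi*(-123 + 200*pi**2)/125) - (0) = 4*pi*(-123 + 200*pi**2)/125.
Hence b_5 = (1/pi)·(4*pi*(-123 + 200*pi**2)/125) = -492/125 + 32*pi**2/5.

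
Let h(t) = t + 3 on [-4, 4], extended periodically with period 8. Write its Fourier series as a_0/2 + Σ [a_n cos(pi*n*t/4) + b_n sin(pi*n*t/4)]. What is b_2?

b_2 = 1/4 ∫_{-4}^{4} h(t) sin(pi*t/2) dt.
Integrating by parts (boundary term plus one more integral), an antiderivative of (t + 3) sin(pi*t/2) is -2*t*cos(pi*t/2)/pi + 4*sin(pi*t/2)/pi**2 - 6*cos(pi*t/2)/pi; evaluating from -4 to 4: ∫_{-4}^{4} (t + 3) sin(pi*t/2) dt = (-14/pi) - (2/pi) = -16/pi.
Hence b_2 = (1/4)·(-16/pi) = -4/pi.

-4/pi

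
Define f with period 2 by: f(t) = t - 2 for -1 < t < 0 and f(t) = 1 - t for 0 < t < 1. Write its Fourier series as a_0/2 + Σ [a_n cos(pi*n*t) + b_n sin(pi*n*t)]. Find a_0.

a_0 = ∫_{-1}^{1} f(t) dt = -2.

-2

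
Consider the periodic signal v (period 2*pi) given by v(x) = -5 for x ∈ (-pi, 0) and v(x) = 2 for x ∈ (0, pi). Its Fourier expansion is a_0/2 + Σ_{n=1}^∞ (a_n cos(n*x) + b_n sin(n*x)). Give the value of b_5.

14/(5*pi)

b_5 = 1/pi ∫_{-pi}^{pi} v(x) sin(5*x) dx.
Split the integral at the breakpoints.
Directly, an antiderivative of (-5) sin(5*x) is cos(5*x); evaluating from -pi to 0: ∫_{-pi}^{0} (-5) sin(5*x) dx = (1) - (-1) = 2.
Directly, an antiderivative of (2) sin(5*x) is -2*cos(5*x)/5; evaluating from 0 to pi: ∫_{0}^{pi} (2) sin(5*x) dx = (2/5) - (-2/5) = 4/5.
Summing the pieces and multiplying by (1/pi) gives b_5 = 14/(5*pi).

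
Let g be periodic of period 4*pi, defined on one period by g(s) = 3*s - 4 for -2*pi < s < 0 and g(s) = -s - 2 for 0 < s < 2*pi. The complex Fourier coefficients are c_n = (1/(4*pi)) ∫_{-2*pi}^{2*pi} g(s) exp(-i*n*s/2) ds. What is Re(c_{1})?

Since g is real-valued, Re(c_{1}) = (1/(4*pi)) ∫_{-2*pi}^{2*pi} g(s) cos(s/2) ds = a_{1}/2.
Split the integral at the breakpoints.
Integrating by parts (boundary term plus one more integral), an antiderivative of (3*s - 4) cos(s/2) is 6*s*sin(s/2) - 8*sin(s/2) + 12*cos(s/2); evaluating from -2*pi to 0: ∫_{-2*pi}^{0} (3*s - 4) cos(s/2) ds = (12) - (-12) = 24.
Integrating by parts (boundary term plus one more integral), an antiderivative of (-s - 2) cos(s/2) is -2*s*sin(s/2) - 4*sin(s/2) - 4*cos(s/2); evaluating from 0 to 2*pi: ∫_{0}^{2*pi} (-s - 2) cos(s/2) ds = (4) - (-4) = 8.
So ∫_{-2*pi}^{2*pi} g(s) cos(s/2) ds = 32.
Hence Re(c_{1}) = (1/(4*pi))·(32) = 8/pi.

8/pi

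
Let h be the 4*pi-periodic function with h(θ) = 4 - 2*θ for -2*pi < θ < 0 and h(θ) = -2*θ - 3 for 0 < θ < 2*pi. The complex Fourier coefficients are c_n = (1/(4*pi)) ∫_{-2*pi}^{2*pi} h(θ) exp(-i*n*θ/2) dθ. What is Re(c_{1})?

Since h is real-valued, Re(c_{1}) = (1/(4*pi)) ∫_{-2*pi}^{2*pi} h(θ) cos(θ/2) dθ = a_{1}/2.
Split the integral at the breakpoints.
Integrating by parts (boundary term plus one more integral), an antiderivative of (4 - 2*θ) cos(θ/2) is -4*θ*sin(θ/2) + 8*sin(θ/2) - 8*cos(θ/2); evaluating from -2*pi to 0: ∫_{-2*pi}^{0} (4 - 2*θ) cos(θ/2) dθ = (-8) - (8) = -16.
Integrating by parts (boundary term plus one more integral), an antiderivative of (-2*θ - 3) cos(θ/2) is -4*θ*sin(θ/2) - 6*sin(θ/2) - 8*cos(θ/2); evaluating from 0 to 2*pi: ∫_{0}^{2*pi} (-2*θ - 3) cos(θ/2) dθ = (8) - (-8) = 16.
So ∫_{-2*pi}^{2*pi} h(θ) cos(θ/2) dθ = 0.
Hence Re(c_{1}) = (1/(4*pi))·(0) = 0.

0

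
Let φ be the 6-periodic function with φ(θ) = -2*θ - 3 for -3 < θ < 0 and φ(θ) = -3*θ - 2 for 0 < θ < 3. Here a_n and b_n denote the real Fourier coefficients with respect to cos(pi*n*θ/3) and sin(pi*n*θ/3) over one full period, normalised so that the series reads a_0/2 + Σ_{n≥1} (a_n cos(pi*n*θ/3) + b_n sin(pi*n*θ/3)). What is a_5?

6/(25*pi**2)

a_5 = 1/3 ∫_{-3}^{3} φ(θ) cos(5*pi*θ/3) dθ.
Split the integral at the breakpoints.
Integrating by parts (boundary term plus one more integral), an antiderivative of (-2*θ - 3) cos(5*pi*θ/3) is -6*θ*sin(5*pi*θ/3)/(5*pi) - 9*sin(5*pi*θ/3)/(5*pi) - 18*cos(5*pi*θ/3)/(25*pi**2); evaluating from -3 to 0: ∫_{-3}^{0} (-2*θ - 3) cos(5*pi*θ/3) dθ = (-18/(25*pi**2)) - (18/(25*pi**2)) = -36/(25*pi**2).
Integrating by parts (boundary term plus one more integral), an antiderivative of (-3*θ - 2) cos(5*pi*θ/3) is -9*θ*sin(5*pi*θ/3)/(5*pi) - 6*sin(5*pi*θ/3)/(5*pi) - 27*cos(5*pi*θ/3)/(25*pi**2); evaluating from 0 to 3: ∫_{0}^{3} (-3*θ - 2) cos(5*pi*θ/3) dθ = (27/(25*pi**2)) - (-27/(25*pi**2)) = 54/(25*pi**2).
Summing the pieces and multiplying by (1/3) gives a_5 = 6/(25*pi**2).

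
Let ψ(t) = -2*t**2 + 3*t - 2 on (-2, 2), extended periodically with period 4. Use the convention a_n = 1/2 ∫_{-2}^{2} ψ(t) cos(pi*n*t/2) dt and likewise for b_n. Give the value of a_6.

a_6 = 1/2 ∫_{-2}^{2} ψ(t) cos(3*pi*t) dt.
Integrating by parts twice (tabular method), an antiderivative of (-2*t**2 + 3*t - 2) cos(3*pi*t) is -2*t**2*sin(3*pi*t)/(3*pi) + t*sin(3*pi*t)/pi - 4*t*cos(3*pi*t)/(9*pi**2) - 2*sin(3*pi*t)/(3*pi) + 4*sin(3*pi*t)/(27*pi**3) + cos(3*pi*t)/(3*pi**2); evaluating from -2 to 2: ∫_{-2}^{2} (-2*t**2 + 3*t - 2) cos(3*pi*t) dt = (-5/(9*pi**2)) - (11/(9*pi**2)) = -16/(9*pi**2).
Hence a_6 = (1/2)·(-16/(9*pi**2)) = -8/(9*pi**2).

-8/(9*pi**2)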